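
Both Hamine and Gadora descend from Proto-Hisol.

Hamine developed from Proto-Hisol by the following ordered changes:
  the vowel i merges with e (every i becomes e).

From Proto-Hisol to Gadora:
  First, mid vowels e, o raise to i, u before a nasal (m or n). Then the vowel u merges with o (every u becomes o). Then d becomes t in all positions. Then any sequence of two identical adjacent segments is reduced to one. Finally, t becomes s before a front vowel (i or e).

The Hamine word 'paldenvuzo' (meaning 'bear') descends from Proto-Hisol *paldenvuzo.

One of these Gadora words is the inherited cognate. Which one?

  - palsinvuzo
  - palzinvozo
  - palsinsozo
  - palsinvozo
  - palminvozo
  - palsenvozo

palsinvozo

Gadora: start from *paldenvuzo.
  rule 1 (pre-nasal raising): paldenvuzo → paldinvuzo
  rule 2 (vowel merger): paldinvuzo → paldinvozo
  rule 3 (unconditioned shift): paldinvozo → paltinvozo
  rule 4: no change — paltinvozo
  rule 5 (palatalisation): paltinvozo → palsinvozo
  ⇒ Gadora palsinvozo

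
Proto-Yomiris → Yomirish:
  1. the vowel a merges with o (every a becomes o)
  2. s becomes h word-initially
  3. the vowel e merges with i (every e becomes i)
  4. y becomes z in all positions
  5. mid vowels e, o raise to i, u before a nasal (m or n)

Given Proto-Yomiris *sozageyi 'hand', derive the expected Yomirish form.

hozogizi

Yomirish: *sozageyi
  sozageyi → sozogeyi   [vowel merger]
  sozogeyi → hozogeyi   [debuccalisation]
  hozogeyi → hozogiyi   [vowel merger]
  hozogiyi → hozogizi   [unconditioned shift]
  hozogizi (rule 5 does not apply)
  giving Yomirish hozogizi.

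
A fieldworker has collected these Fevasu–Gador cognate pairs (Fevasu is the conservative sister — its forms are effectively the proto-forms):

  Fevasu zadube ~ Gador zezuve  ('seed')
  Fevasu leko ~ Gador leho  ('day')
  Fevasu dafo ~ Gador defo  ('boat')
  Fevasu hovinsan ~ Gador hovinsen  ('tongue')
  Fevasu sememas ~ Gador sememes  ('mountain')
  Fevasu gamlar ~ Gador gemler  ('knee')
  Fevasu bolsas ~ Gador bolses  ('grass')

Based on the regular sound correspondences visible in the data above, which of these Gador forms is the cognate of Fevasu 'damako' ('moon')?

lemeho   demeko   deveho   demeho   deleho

demeho

gamlar ~ gemler — Fevasu a corresponds to Gador e after a consonant, before a nasal.
zadube ~ zezuve, sememas ~ sememes — Fevasu a corresponds to Gador e after a consonant, before a consonant other than r, m, n, p, b, f, v.
leko ~ leho — Fevasu k corresponds to Gador h between vowels (before a back vowel).
Applying these to Fevasu 'damako':
  damako → demako   (a→e after a consonant, before a nasal)
  demako → demeko   (a→e after a consonant, before a consonant other than r, m, n, p, b, f, v)
  demeko → demeho   (k→h between vowels (before a back vowel))
So the Gador cognate is 'demeho'.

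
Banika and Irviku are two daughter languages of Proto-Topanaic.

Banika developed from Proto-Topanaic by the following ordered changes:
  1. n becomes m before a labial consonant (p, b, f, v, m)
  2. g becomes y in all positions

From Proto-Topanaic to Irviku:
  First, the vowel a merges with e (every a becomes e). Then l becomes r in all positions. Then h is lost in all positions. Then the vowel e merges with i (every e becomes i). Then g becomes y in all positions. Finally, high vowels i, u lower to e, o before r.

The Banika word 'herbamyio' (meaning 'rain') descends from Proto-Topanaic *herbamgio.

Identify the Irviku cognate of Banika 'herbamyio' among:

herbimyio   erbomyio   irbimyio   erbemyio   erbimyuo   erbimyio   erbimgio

erbimyio

Irviku: start from *herbamgio.
  rule 1 (vowel merger): herbamgio → herbemgio
  rule 2: no change — herbemgio
  rule 3 (h-loss): herbemgio → erbemgio
  rule 4 (vowel merger): erbemgio → irbimgio
  rule 5 (unconditioned shift): irbimgio → irbimyio
  rule 6 (pre-rhotic lowering): irbimyio → erbimyio
  ⇒ Irviku erbimyio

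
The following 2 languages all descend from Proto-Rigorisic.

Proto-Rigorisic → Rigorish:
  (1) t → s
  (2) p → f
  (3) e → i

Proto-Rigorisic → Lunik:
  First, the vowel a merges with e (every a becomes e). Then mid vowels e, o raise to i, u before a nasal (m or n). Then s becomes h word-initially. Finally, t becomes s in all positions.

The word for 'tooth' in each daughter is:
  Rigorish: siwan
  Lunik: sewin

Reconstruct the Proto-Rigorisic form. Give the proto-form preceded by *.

*tewan

Position 4: Rigorish has a, Lunik has i. Rigorish preserves a here (none of its changes turn any other segment into a), so the proto-segment is *a.
Position 1: Rigorish has s, Lunik has s. Taking the neighbouring segments as reconstructed: Rigorish s could go back to *t or *s; Lunik s can only go back to *t — the one source consistent with every daughter is *t.
Position 2: Rigorish has i, Lunik has e. Taking the neighbouring segments as reconstructed: Rigorish i could go back to *e or *i; Lunik e could go back to *a or *e — the one source consistent with every daughter is *e.
The remaining positions agree across the daughters. Check the candidate against every language:
Rigorish: *tewan
  tewan → sewan   [unconditioned shift]
  sewan (rule 2 does not apply)
  sewan → siwan   [vowel merger]
  giving Rigorish siwan.
Lunik: *tewan > tewen > tewin > sewin  (by vowel merger, pre-nasal raising, unconditioned shift)
No other proto-form is consistent with every reflex, so the reconstruction is *tewan.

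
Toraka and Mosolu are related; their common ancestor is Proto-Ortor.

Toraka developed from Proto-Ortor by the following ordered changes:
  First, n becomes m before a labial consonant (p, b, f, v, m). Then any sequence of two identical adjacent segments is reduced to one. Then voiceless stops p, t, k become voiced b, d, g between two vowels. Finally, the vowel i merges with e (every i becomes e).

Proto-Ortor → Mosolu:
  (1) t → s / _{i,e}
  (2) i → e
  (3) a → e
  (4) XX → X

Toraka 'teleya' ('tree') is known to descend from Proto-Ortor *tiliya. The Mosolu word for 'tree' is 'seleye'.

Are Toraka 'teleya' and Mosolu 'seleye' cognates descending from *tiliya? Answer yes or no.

Derive the expected Mosolu reflex of *tiliya:
Mosolu: start from *tiliya.
  rule 1 (palatalisation): tiliya → siliya
  rule 2 (vowel merger): siliya → seleya
  rule 3 (vowel merger): seleya → seleye
  rule 4: no change — seleye
  ⇒ Mosolu seleye
Mosolu 'seleye' matches the regular reflex exactly, so the pair is cognate.

yes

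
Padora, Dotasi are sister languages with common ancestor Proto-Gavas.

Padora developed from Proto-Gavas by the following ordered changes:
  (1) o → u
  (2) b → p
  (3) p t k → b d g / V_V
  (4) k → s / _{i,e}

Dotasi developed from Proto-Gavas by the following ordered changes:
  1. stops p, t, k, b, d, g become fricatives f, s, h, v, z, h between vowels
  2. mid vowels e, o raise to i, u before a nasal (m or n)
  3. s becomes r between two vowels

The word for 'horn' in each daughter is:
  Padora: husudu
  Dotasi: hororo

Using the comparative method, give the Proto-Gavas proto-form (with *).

Position 5: Padora has d, Dotasi has r. Taking the neighbouring segments as reconstructed: Padora d could go back to *t or *d; Dotasi r could go back to *t or *s or *r — the one source consistent with every daughter is *t.
Position 3: Padora has s, Dotasi has r. Taking the neighbouring segments as reconstructed: Padora s can only go back to *s; Dotasi r could go back to *t or *s or *r — the one source consistent with every daughter is *s.
Position 6: Padora has u, Dotasi has o. Dotasi preserves o here (none of its changes turn any other segment into o), so the proto-segment is *o.
This points to *hosoto. Verify forward in each daughter:
Padora: start from *hosoto.
  rule 1 (vowel merger): hosoto → husutu
  rule 2: no change — husutu
  rule 3 (intervocalic voicing): husutu → husudu
  rule 4: no change — husudu
  ⇒ Padora husudu
Dotasi: start from *hosoto.
  rule 1 (intervocalic lenition): hosoto → hososo
  rule 2: no change — hososo
  rule 3 (rhotacism): hososo → hororo
  ⇒ Dotasi hororo
No other proto-form is consistent with every reflex, so the reconstruction is *hosoto.

*hosoto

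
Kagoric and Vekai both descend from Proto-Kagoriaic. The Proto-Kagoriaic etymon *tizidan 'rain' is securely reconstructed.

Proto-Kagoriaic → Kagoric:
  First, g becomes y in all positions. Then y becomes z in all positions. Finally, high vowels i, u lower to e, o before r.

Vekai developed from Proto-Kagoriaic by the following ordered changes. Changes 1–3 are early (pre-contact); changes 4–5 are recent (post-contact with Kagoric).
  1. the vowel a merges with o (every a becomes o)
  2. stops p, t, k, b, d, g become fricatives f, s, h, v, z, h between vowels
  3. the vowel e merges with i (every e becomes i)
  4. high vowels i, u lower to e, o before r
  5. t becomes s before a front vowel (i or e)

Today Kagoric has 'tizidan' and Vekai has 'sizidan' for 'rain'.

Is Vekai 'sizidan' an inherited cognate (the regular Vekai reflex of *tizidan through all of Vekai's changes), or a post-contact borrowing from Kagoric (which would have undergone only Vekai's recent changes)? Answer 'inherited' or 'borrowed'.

borrowed

If inherited, *tizidan would pass through all of Vekai's changes:
Vekai: *tizidan
  tizidan → tizidon   [vowel merger]
  tizidon → tizizon   [intervocalic lenition]
  tizizon (rule 3 does not apply)
  tizizon (rule 4 does not apply)
  tizizon → sizizon   [palatalisation]
  giving Vekai sizizon.
If borrowed from Kagoric 'tizidan' after the early changes, it would undergo only the recent ones:
  rule 4 (pre-rhotic lowering): no change (tizidan)
  rule 5 (palatalisation): tizidan → sizidan
  ⇒ as a loan: sizidan
Vekai 'sizidan' matches the loan outcome 'sizidan', not the inherited 'sizizon' — it skipped the early Vekai changes, so it was borrowed from Kagoric.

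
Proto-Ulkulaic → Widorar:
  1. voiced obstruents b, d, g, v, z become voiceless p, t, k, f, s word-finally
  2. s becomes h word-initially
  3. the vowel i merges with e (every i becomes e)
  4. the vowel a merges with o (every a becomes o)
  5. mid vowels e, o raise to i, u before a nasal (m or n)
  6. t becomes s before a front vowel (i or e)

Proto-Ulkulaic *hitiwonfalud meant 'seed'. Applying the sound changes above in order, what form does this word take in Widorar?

hesewunfolut

Widorar: *hitiwonfalud
  hitiwonfalud → hitiwonfalut   [final devoicing]
  hitiwonfalut (rule 2 does not apply)
  hitiwonfalut → hetewonfalut   [vowel merger]
  hetewonfalut → hetewonfolut   [vowel merger]
  hetewonfolut → hetewunfolut   [pre-nasal raising]
  hetewunfolut → hesewunfolut   [palatalisation]
  giving Widorar hesewunfolut.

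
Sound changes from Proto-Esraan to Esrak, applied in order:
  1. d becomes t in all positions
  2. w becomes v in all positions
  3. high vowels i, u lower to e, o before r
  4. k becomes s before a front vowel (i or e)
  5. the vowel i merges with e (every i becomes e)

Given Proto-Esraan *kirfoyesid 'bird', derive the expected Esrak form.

Esrak: start from *kirfoyesid.
  rule 1 (unconditioned shift): kirfoyesid → kirfoyesit
  rule 2: no change — kirfoyesit
  rule 3 (pre-rhotic lowering): kirfoyesit → kerfoyesit
  rule 4 (palatalisation): kerfoyesit → serfoyesit
  rule 5 (vowel merger): serfoyesit → serfoyeset
  ⇒ Esrak serfoyeset

serfoyeset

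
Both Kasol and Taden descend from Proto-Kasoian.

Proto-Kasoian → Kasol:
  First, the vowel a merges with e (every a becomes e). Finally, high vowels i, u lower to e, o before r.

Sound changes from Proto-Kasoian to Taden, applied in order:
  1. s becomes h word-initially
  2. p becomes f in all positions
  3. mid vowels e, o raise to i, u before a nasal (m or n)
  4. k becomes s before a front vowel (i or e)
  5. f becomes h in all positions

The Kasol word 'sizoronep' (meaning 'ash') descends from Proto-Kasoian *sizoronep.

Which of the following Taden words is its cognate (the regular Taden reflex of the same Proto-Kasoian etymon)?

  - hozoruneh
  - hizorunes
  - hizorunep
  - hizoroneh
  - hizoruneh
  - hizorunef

hizoruneh

Taden: *sizoronep > hizoronep > hizoronef > hizorunef > hizoruneh  (by debuccalisation, unconditioned shift, pre-nasal raising, unconditioned shift)
The other candidates each miss or misapply at least one Taden change.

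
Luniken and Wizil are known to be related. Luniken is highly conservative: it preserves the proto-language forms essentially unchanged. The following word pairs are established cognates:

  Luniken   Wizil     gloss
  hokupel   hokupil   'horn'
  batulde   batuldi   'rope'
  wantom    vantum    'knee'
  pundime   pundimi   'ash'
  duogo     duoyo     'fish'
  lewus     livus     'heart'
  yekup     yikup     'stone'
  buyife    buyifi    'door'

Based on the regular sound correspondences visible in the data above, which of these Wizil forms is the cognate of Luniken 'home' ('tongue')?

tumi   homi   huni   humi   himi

wantom ~ vantum — Luniken o corresponds to Wizil u after a consonant, before a nasal.
batulde ~ batuldi, pundime ~ pundimi — Luniken e corresponds to Wizil i word-finally.
Applying these to Luniken 'home':
  home → hume   (o→u after a consonant, before a nasal)
  hume → humi   (e→i word-finally)
So the Wizil cognate is 'humi'.

humi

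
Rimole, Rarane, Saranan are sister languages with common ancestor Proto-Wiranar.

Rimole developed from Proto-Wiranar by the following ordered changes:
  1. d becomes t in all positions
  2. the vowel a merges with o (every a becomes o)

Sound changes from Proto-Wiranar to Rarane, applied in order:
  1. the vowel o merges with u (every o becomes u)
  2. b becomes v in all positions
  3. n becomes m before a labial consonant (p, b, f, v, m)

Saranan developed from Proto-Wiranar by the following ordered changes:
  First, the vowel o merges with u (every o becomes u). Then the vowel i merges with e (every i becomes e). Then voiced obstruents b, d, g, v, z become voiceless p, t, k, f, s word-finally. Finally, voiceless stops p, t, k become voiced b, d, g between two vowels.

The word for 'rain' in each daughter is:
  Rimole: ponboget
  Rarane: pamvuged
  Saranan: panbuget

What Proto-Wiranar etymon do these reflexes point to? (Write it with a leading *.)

Position 5: Rimole has o, Rarane has u, Saranan has u. Taking the neighbouring segments as reconstructed: Rimole o could go back to *a or *o; Rarane u could go back to *o or *u; Saranan u could go back to *o or *u — the one source consistent with every daughter is *o.
Position 4: Rimole has b, Rarane has v, Saranan has b. Rimole preserves b here (none of its changes turn any other segment into b), so the proto-segment is *b.
Position 3: Rimole has n, Rarane has m, Saranan has n. Rimole preserves n here (none of its changes turn any other segment into n), so the proto-segment is *n.
Verify the candidate proto-form against each daughter:
Rimole: *panboged
  panboged → panboget   [unconditioned shift]
  panboget → ponboget   [vowel merger]
  giving Rimole ponboget.
Rarane: *panboged
  panboged → panbuged   [vowel merger]
  panbuged → panvuged   [unconditioned shift]
  panvuged → pamvuged   [nasal place assimilation]
  giving Rarane pamvuged.
Saranan: *panboged > panbuged > panbuget  (by vowel merger, final devoicing)
*panboged is the unique common source.

*panboged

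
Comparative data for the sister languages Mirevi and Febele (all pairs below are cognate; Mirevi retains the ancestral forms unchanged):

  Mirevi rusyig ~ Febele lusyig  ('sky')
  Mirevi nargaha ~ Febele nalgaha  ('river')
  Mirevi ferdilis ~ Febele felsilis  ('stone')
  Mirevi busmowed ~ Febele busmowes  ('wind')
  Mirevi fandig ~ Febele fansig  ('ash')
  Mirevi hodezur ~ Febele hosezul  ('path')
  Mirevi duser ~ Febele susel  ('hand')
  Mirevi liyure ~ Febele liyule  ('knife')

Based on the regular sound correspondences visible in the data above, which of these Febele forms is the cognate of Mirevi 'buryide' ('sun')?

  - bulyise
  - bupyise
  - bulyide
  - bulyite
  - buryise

nargaha ~ nalgaha, ferdilis ~ felsilis — Mirevi r corresponds to Febele l after a vowel, before a consonant other than r, m, n, p, b, f, v.
hodezur ~ hosezul — Mirevi d corresponds to Febele s between vowels (before a front vowel).
Applying these to Mirevi 'buryide':
  buryide → bulyide   (r→l after a vowel, before a consonant other than r, m, n, p, b, f, v)
  bulyide → bulyise   (d→s between vowels (before a front vowel))
So the Febele cognate is 'bulyise'.

bulyise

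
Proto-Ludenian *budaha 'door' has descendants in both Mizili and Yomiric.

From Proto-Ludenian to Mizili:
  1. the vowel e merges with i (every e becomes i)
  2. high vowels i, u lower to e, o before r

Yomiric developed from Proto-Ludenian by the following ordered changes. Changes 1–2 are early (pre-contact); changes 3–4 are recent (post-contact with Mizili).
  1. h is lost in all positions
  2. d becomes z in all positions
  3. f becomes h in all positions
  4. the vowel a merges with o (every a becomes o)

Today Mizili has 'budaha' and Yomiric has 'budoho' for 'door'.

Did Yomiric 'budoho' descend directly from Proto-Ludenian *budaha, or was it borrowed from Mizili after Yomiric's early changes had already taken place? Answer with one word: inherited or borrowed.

borrowed

If inherited, *budaha would pass through all of Yomiric's changes:
Yomiric: start from *budaha.
  rule 1 (h-loss): budaha → budaa
  rule 2 (unconditioned shift): budaa → buzaa
  rule 3: no change — buzaa
  rule 4 (vowel merger): buzaa → buzoo
  ⇒ Yomiric buzoo
If borrowed from Mizili 'budaha' after the early changes, it would undergo only the recent ones:
  rule 3 (unconditioned shift): no change (budaha)
  rule 4 (vowel merger): budaha → budoho
  ⇒ as a loan: budoho
Yomiric 'budoho' matches the loan outcome 'budoho', not the inherited 'buzoo' — it skipped the early Yomiric changes, so it was borrowed from Mizili.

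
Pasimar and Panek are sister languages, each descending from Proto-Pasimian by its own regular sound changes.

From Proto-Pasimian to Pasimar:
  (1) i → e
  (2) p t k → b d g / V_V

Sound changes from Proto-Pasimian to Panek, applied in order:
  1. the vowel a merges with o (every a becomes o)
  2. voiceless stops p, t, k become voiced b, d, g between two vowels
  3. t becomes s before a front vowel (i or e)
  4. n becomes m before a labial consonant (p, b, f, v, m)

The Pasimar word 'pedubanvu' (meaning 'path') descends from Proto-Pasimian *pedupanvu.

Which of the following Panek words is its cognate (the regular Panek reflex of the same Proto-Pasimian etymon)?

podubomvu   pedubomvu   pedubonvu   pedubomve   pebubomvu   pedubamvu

pedubomvu

Panek: *pedupanvu
  pedupanvu → peduponvu   [vowel merger]
  peduponvu → pedubonvu   [intervocalic voicing]
  pedubonvu (rule 3 does not apply)
  pedubonvu → pedubomvu   [nasal place assimilation]
  giving Panek pedubomvu.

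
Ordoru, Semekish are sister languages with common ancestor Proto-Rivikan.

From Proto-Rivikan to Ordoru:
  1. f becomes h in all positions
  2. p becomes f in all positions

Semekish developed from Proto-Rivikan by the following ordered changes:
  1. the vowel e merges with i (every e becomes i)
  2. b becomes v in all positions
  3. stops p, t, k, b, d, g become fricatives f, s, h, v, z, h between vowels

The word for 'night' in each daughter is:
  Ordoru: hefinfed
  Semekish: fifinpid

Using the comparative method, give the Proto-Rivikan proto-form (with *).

*fepinped

Position 2: Ordoru has e, Semekish has i. Ordoru preserves e here (none of its changes turn any other segment into e), so the proto-segment is *e.
Position 1: Ordoru has h, Semekish has f. Taking the neighbouring segments as reconstructed: Ordoru h could go back to *f or *h; Semekish f can only go back to *f — the one source consistent with every daughter is *f.
Position 7: Ordoru has e, Semekish has i. Ordoru preserves e here (none of its changes turn any other segment into e), so the proto-segment is *e.
Continuing position by position gives *fepinped; check it forward:
Ordoru: start from *fepinped.
  rule 1 (unconditioned shift): fepinped → hepinped
  rule 2 (unconditioned shift): hepinped → hefinfed
  ⇒ Ordoru hefinfed
Semekish: start from *fepinped.
  rule 1 (vowel merger): fepinped → fipinpid
  rule 2: no change — fipinpid
  rule 3 (intervocalic lenition): fipinpid → fifinpid
  ⇒ Semekish fifinpid
Only *fepinped yields all of Ordoru hefinfed, Semekish fifinpid.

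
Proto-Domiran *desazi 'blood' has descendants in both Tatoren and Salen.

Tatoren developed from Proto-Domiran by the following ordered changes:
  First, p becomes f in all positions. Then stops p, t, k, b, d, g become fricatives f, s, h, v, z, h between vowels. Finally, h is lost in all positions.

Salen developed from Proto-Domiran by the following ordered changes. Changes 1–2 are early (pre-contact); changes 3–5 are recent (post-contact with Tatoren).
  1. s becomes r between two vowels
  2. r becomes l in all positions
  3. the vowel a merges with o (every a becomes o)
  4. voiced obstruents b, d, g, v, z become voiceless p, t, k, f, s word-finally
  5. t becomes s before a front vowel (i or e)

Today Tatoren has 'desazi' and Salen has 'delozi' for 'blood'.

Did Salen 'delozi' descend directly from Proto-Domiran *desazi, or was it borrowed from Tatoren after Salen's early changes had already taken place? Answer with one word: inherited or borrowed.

inherited

If inherited, *desazi would pass through all of Salen's changes:
Salen: *desazi
  desazi → derazi   [rhotacism]
  derazi → delazi   [unconditioned shift]
  delazi → delozi   [vowel merger]
  delozi (rule 4 does not apply)
  delozi (rule 5 does not apply)
  giving Salen delozi.
If borrowed from Tatoren 'desazi' after the early changes, it would undergo only the recent ones:
  rule 3 (vowel merger): desazi → desozi
  rule 4 (final devoicing): no change (desozi)
  rule 5 (palatalisation): no change (desozi)
  ⇒ as a loan: desozi
Salen 'delozi' matches the inherited outcome exactly, so it is an inherited cognate, not a loan.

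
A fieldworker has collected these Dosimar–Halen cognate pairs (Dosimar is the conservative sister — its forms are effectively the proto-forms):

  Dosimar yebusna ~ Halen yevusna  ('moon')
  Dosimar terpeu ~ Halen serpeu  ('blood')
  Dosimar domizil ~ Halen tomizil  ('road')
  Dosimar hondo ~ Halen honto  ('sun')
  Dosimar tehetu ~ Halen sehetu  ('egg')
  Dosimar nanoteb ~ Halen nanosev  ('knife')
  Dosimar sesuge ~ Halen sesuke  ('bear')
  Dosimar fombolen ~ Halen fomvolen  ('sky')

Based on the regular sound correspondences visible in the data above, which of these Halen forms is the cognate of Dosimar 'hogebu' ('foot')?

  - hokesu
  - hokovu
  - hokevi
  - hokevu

hokevu

sesuge ~ sesuke — Dosimar g corresponds to Halen k between vowels (before a front vowel).
yebusna ~ yevusna — Dosimar b corresponds to Halen v between vowels (before a back vowel).
Applying these to Dosimar 'hogebu':
  hogebu → hokebu   (g→k between vowels (before a front vowel))
  hokebu → hokevu   (b→v between vowels (before a back vowel))
So the Halen cognate is 'hokevu'.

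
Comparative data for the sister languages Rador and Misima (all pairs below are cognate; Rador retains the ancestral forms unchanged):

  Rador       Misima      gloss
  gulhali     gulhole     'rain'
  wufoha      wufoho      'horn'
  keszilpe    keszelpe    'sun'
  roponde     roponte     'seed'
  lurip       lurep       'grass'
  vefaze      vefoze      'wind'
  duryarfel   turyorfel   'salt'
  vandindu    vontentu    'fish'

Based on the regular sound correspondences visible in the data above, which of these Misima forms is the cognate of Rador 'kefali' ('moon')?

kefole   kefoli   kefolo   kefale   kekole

kefole

gulhali ~ gulhole, vefaze ~ vefoze — Rador a corresponds to Misima o after a consonant, before a consonant other than r, m, n, p, b, f, v.
gulhali ~ gulhole — Rador i corresponds to Misima e word-finally.
Applying these to Rador 'kefali':
  kefali → kefoli   (a→o after a consonant, before a consonant other than r, m, n, p, b, f, v)
  kefoli → kefole   (i→e word-finally)
So the Misima cognate is 'kefole'.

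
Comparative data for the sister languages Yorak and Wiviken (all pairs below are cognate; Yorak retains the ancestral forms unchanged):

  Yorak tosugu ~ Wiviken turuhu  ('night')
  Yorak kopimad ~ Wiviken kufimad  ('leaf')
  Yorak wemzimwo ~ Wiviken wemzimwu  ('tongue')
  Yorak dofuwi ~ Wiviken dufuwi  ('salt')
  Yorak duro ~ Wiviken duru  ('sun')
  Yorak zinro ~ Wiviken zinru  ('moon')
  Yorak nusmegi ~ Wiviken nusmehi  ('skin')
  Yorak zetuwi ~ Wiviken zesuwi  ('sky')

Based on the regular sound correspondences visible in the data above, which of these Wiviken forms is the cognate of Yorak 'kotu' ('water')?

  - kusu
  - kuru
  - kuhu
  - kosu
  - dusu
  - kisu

tosugu ~ turuhu — Yorak o corresponds to Wiviken u after a consonant, before a consonant other than r, m, n, p, b, f, v.
zetuwi ~ zesuwi — Yorak t corresponds to Wiviken s between vowels (before a back vowel).
Applying these to Yorak 'kotu':
  kotu → kutu   (o→u after a consonant, before a consonant other than r, m, n, p, b, f, v)
  kutu → kusu   (t→s between vowels (before a back vowel))
So the Wiviken cognate is 'kusu'.

kusu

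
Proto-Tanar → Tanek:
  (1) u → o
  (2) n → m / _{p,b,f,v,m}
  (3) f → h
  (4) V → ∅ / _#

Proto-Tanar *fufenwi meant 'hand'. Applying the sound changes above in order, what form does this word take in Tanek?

Tanek: *fufenwi
  fufenwi → fofenwi   [vowel merger]
  fofenwi (rule 2 does not apply)
  fofenwi → hohenwi   [unconditioned shift]
  hohenwi → hohenw   [apocope]
  giving Tanek hohenw.

hohenw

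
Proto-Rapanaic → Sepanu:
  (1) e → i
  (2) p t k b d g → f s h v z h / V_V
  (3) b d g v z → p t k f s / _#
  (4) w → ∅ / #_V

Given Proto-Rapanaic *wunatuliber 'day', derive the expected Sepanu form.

Sepanu: *wunatuliber
  wunatuliber → wunatulibir   [vowel merger]
  wunatulibir → wunasulivir   [intervocalic lenition]
  wunasulivir (rule 3 does not apply)
  wunasulivir → unasulivir   [glide loss]
  giving Sepanu unasulivir.

unasulivir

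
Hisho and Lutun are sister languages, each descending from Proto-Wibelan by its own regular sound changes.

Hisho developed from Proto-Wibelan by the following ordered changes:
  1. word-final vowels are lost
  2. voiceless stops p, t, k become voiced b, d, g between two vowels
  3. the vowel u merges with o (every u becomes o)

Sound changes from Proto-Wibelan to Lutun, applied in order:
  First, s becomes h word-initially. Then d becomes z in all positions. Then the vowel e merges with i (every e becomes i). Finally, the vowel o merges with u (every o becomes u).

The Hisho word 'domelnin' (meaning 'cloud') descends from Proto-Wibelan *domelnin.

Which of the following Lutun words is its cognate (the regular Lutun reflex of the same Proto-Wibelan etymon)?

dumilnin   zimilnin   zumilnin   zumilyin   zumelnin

Lutun: start from *domelnin.
  rule 1: no change — domelnin
  rule 2 (unconditioned shift): domelnin → zomelnin
  rule 3 (vowel merger): zomelnin → zomilnin
  rule 4 (vowel merger): zomilnin → zumilnin
  ⇒ Lutun zumilnin

zumilnin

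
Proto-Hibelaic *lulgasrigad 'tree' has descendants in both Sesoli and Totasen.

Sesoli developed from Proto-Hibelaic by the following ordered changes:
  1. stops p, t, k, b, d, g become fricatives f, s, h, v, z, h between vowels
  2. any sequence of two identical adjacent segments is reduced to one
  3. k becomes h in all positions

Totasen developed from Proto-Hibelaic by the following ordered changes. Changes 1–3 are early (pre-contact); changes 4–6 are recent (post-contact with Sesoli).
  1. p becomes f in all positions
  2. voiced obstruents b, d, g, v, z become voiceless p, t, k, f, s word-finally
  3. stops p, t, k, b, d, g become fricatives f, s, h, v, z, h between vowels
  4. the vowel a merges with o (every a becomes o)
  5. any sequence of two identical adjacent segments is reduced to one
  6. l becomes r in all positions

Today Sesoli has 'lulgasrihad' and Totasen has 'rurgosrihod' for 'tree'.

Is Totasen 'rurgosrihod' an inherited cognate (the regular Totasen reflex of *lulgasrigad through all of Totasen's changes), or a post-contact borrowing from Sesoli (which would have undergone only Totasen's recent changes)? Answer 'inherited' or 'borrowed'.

If inherited, *lulgasrigad would pass through all of Totasen's changes:
Totasen: *lulgasrigad > lulgasrigat > lulgasrihat > lulgosrihot > rurgosrihot  (by final devoicing, intervocalic lenition, vowel merger, unconditioned shift)
If borrowed from Sesoli 'lulgasrihad' after the early changes, it would undergo only the recent ones:
  rule 4 (vowel merger): lulgasrihad → lulgosrihod
  rule 5 (degemination): no change (lulgosrihod)
  rule 6 (unconditioned shift): lulgosrihod → rurgosrihod
  ⇒ as a loan: rurgosrihod
Totasen 'rurgosrihod' matches the loan outcome 'rurgosrihod', not the inherited 'rurgosrihot' — it skipped the early Totasen changes, so it was borrowed from Sesoli.

borrowed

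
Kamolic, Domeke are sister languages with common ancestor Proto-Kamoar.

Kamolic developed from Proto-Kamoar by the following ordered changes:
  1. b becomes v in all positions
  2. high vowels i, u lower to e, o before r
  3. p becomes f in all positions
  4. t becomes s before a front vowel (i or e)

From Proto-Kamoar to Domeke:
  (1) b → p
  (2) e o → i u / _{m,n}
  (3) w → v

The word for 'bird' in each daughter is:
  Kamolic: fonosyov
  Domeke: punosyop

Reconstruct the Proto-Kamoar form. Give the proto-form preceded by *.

Position 8: Kamolic has v, Domeke has p. Taking the neighbouring segments as reconstructed: Kamolic v could go back to *b or *v; Domeke p could go back to *p or *b — the one source consistent with every daughter is *b.
Position 2: Kamolic has o, Domeke has u. Taking the neighbouring segments as reconstructed: Kamolic o can only go back to *o; Domeke u could go back to *o or *u — the one source consistent with every daughter is *o.
Position 1: Kamolic has f, Domeke has p. Taking the neighbouring segments as reconstructed: Kamolic f could go back to *p or *f; Domeke p could go back to *p or *b — the one source consistent with every daughter is *p.
This points to *ponosyob. Verify forward in each daughter:
Kamolic: start from *ponosyob.
  rule 1 (unconditioned shift): ponosyob → ponosyov
  rule 2: no change — ponosyov
  rule 3 (unconditioned shift): ponosyov → fonosyov
  rule 4: no change — fonosyov
  ⇒ Kamolic fonosyov
Domeke: *ponosyob > ponosyop > punosyop  (by unconditioned shift, pre-nasal raising)
No other proto-form is consistent with every reflex, so the reconstruction is *ponosyob.

*ponosyob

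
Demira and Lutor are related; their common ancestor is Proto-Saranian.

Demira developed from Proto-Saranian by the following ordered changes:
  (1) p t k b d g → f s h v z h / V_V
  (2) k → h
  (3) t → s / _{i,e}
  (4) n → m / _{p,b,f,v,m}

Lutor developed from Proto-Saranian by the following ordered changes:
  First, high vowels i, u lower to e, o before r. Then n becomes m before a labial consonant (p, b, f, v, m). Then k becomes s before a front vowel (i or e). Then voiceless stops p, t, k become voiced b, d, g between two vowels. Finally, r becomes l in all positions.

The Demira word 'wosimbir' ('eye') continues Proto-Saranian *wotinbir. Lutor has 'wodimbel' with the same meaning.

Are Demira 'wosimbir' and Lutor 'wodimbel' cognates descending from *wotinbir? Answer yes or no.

yes

Derive the expected Lutor reflex of *wotinbir:
Lutor: *wotinbir > wotinber > wotimber > wodimber > wodimbel  (by pre-rhotic lowering, nasal place assimilation, intervocalic voicing, unconditioned shift)
Lutor 'wodimbel' matches the regular reflex exactly, so the pair is cognate.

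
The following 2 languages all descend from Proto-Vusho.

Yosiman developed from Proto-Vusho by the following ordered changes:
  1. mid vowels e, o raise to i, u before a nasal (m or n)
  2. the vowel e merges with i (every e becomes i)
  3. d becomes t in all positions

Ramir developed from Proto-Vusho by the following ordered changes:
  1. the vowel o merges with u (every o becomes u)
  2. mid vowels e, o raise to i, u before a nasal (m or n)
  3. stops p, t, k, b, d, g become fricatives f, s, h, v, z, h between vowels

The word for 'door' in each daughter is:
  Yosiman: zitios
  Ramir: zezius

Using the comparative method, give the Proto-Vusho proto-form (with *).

*zedios

Position 2: Yosiman has i, Ramir has e. Ramir preserves e here (none of its changes turn any other segment into e), so the proto-segment is *e.
Position 5: Yosiman has o, Ramir has u. Yosiman preserves o here (none of its changes turn any other segment into o), so the proto-segment is *o.
Continuing position by position gives *zedios; check it forward:
Yosiman: *zedios > zidios > zitios  (by vowel merger, unconditioned shift)
Ramir: *zedios
  zedios → zedius   [vowel merger]
  zedius (rule 2 does not apply)
  zedius → zezius   [intervocalic lenition]
  giving Ramir zezius.
No other proto-form is consistent with every reflex, so the reconstruction is *zedios.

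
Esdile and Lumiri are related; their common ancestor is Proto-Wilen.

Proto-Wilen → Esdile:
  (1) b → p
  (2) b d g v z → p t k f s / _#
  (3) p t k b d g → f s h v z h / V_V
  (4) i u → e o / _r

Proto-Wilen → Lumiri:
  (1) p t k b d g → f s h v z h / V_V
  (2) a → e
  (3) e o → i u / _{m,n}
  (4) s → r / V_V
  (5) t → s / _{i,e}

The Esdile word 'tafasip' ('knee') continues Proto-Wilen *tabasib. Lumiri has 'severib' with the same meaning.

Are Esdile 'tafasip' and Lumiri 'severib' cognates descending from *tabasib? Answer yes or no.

yes

Derive the expected Lumiri reflex of *tabasib:
Lumiri: *tabasib > tavasib > tevesib > teverib > severib  (by intervocalic lenition, vowel merger, rhotacism, palatalisation)
Lumiri 'severib' matches the regular reflex exactly, so the pair is cognate.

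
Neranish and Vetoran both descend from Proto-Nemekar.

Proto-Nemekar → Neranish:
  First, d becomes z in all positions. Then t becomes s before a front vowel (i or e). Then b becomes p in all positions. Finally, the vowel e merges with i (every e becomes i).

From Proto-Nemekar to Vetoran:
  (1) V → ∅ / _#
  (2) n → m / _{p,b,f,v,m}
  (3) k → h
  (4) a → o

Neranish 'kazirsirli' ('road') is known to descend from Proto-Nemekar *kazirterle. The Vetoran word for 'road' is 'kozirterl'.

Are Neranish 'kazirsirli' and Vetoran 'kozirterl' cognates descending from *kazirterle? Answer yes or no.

Derive the expected Vetoran reflex of *kazirterle:
Vetoran: *kazirterle > kazirterl > hazirterl > hozirterl  (by apocope, unconditioned shift, vowel merger)
The regular Vetoran reflex would be 'hozirterl', but the attested form is 'kozirterl'. The correspondence is irregular, so they are not cognates (the Vetoran form has a different source).

no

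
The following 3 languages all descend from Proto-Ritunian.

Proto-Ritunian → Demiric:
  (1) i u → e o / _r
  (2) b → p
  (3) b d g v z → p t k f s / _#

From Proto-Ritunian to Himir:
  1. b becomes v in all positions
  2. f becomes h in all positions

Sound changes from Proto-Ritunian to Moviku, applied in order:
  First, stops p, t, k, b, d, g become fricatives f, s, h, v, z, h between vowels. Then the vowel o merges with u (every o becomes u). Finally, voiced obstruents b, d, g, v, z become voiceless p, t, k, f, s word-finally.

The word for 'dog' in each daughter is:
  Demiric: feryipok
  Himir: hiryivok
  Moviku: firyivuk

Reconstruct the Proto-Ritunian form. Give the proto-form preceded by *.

Position 2: Demiric has e, Himir has i, Moviku has i. Himir preserves i here (none of its changes turn any other segment into i), so the proto-segment is *i.
Position 7: Demiric has o, Himir has o, Moviku has u. Himir preserves o here (none of its changes turn any other segment into o), so the proto-segment is *o.
Verify the candidate proto-form against each daughter:
Demiric: *firyibok
  firyibok → feryibok   [pre-rhotic lowering]
  feryibok → feryipok   [unconditioned shift]
  feryipok (rule 3 does not apply)
  giving Demiric feryipok.
Himir: start from *firyibok.
  rule 1 (unconditioned shift): firyibok → firyivok
  rule 2 (unconditioned shift): firyivok → hiryivok
  ⇒ Himir hiryivok
Moviku: *firyibok
  firyibok → firyivok   [intervocalic lenition]
  firyivok → firyivuk   [vowel merger]
  firyivuk (rule 3 does not apply)
  giving Moviku firyivuk.
No other proto-form is consistent with every reflex, so the reconstruction is *firyibok.

*firyibok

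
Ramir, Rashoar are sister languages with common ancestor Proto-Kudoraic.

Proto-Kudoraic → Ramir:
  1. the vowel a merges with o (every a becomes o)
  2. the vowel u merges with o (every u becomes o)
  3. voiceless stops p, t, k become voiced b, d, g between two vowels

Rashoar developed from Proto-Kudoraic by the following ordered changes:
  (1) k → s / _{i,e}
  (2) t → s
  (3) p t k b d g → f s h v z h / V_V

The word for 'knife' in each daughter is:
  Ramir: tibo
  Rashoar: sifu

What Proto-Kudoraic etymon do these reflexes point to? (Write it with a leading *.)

*tipu

Position 4: Ramir has o, Rashoar has u. Rashoar preserves u here (none of its changes turn any other segment into u), so the proto-segment is *u.
Position 1: Ramir has t, Rashoar has s. Ramir preserves t here (none of its changes turn any other segment into t), so the proto-segment is *t.
Position 3: Ramir has b, Rashoar has f. Taking the neighbouring segments as reconstructed: Ramir b could go back to *p or *b; Rashoar f could go back to *p or *f — the one source consistent with every daughter is *p.
Continuing position by position gives *tipu; check it forward:
Ramir: start from *tipu.
  rule 1: no change — tipu
  rule 2 (vowel merger): tipu → tipo
  rule 3 (intervocalic voicing): tipo → tibo
  ⇒ Ramir tibo
Rashoar: *tipu > sipu > sifu  (by unconditioned shift, intervocalic lenition)
Only *tipu yields all of Ramir tibo, Rashoar sifu.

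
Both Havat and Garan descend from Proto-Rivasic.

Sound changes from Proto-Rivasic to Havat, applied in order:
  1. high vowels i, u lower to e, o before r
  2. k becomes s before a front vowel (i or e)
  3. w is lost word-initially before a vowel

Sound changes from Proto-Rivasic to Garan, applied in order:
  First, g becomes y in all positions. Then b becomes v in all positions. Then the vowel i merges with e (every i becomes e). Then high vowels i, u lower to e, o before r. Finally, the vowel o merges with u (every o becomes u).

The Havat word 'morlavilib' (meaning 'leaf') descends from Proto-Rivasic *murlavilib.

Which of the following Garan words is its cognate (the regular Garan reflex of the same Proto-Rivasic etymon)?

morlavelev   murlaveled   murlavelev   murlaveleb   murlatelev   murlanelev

Garan: start from *murlavilib.
  rule 1: no change — murlavilib
  rule 2 (unconditioned shift): murlavilib → murlaviliv
  rule 3 (vowel merger): murlaviliv → murlavelev
  rule 4 (pre-rhotic lowering): murlavelev → morlavelev
  rule 5 (vowel merger): morlavelev → murlavelev
  ⇒ Garan murlavelev
The other candidates each miss or misapply at least one Garan change.

murlavelev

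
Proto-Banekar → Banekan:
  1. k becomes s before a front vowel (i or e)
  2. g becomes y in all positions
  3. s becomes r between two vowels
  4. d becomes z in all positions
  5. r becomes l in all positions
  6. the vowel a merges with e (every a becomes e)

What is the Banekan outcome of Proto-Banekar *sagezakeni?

seyezeleni

Banekan: *sagezakeni > sagezaseni > sayezaseni > sayezareni > sayezaleni > seyezeleni  (by palatalisation, unconditioned shift, rhotacism, unconditioned shift, vowel merger)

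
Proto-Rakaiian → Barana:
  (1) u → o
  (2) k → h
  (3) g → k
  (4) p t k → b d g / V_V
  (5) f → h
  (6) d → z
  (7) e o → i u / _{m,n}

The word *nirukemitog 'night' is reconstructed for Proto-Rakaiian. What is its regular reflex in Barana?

nirohimizok

Barana: *nirukemitog > nirokemitog > nirohemitog > nirohemitok > nirohemidok > nirohemizok > nirohimizok  (by vowel merger, unconditioned shift, unconditioned shift, intervocalic voicing, unconditioned shift, pre-nasal raising)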